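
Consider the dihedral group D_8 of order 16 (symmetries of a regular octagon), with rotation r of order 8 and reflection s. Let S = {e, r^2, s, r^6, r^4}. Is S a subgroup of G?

|S| = 5 does not divide |G| = 16, so by Lagrange S is not a subgroup.

No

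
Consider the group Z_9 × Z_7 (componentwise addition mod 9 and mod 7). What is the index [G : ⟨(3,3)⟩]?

3

|⟨(3,3)⟩| = 21 and |G| = 63.
By Lagrange, [G : H] = |G|/|H| = 63/21 = 3.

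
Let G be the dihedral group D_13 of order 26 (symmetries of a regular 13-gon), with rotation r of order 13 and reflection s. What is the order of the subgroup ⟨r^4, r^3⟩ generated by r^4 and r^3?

13

|⟨r^4⟩| = 13 and |⟨r^3⟩| = 13, so |H| is a multiple of lcm(13, 13) = 13 and divides |G| = 26.
Closing under the operation: H = {e, r, r^2, r^3, r^4, r^5, r^6, r^7, r^8, r^9, r^10, r^11, r^12}, so |H| = 13.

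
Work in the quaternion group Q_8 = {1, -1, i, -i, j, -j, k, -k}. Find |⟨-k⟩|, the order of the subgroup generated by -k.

4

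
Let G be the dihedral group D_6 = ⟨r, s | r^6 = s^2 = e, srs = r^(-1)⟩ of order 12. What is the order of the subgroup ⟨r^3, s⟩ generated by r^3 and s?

|⟨r^3⟩| = 2 and |⟨s⟩| = 2, so |H| is a multiple of lcm(2, 2) = 2 and divides |G| = 12.
Closing under the operation: H = {e, r^3, s, r^3s}, so |H| = 4.

4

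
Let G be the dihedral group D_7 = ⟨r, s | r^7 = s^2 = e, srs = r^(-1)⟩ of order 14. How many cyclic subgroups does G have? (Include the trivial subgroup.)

A cyclic subgroup of order d is generated by each of its φ(d) elements of order d, so the cyclic subgroups of order d number (#elements of order d)/φ(d).
Cyclic subgroups by order — order 1: 1; order 2: 7; order 7: 1.
Total: 9.

9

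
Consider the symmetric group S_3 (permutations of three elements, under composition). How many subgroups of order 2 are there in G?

|G| = 6 and 2 | 6, so subgroups of order 2 are possible by Lagrange.
The subgroups of order 2 are: {e, (1 2)}; {e, (1 3)}; {e, (2 3)}.
So G has 3 subgroups of order 2.

3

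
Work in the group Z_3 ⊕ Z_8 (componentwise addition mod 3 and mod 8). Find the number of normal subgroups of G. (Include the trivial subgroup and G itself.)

8

G is abelian, so every subgroup is normal.
G has 8 subgroups in total, hence 8 normal subgroups.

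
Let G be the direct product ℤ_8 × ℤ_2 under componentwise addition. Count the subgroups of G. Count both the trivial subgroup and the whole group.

|G| = 16, so by Lagrange every subgroup order divides 16. Divisors: 1, 2, 4, 8, 16.
Subgroups by order — order 1: 1; order 2: 3; order 4: 3; order 8: 3; order 16: 1.
Total: 1 + 3 + 3 + 3 + 1 = 11.

11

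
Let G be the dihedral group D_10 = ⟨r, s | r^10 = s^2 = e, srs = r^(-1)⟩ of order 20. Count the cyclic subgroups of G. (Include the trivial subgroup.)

Group the elements of G by the cyclic subgroup they generate; each cyclic subgroup of order d accounts for φ(d) elements.
Cyclic subgroups by order — order 1: 1; order 2: 11; order 5: 1; order 10: 1.
Total: 14.

14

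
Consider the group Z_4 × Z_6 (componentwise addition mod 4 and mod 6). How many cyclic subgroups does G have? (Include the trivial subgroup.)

12

Each element a generates a cyclic subgroup ⟨a⟩; distinct elements may generate the same one (a cyclic group of order d has φ(d) generators).
Cyclic subgroups by order — order 1: 1; order 2: 3; order 3: 1; order 4: 2; order 6: 3; order 12: 2.
Total: 12.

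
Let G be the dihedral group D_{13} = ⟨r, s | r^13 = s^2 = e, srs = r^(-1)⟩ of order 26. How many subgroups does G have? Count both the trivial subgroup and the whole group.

16

|G| = 26, so by Lagrange every subgroup order divides 26. Divisors: 1, 2, 13, 26.
Subgroups by order — order 1: 1; order 2: 13; order 13: 1; order 26: 1.
Total: 1 + 13 + 1 + 1 = 16.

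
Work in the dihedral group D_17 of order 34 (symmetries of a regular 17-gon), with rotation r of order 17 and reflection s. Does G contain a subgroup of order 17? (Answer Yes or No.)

17 | 34. A subgroup of order 17 is {e, r, r^2, r^3, r^4, r^5, r^6, r^7, r^8, r^9, r^10, r^11, r^12, r^13, r^14, r^15, r^16}.

Yes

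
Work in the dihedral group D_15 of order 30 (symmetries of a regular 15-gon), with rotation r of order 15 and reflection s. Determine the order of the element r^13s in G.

2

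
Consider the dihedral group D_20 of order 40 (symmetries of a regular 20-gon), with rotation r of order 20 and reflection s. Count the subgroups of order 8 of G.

|G| = 40 and 8 | 40, so subgroups of order 8 are possible by Lagrange.
The subgroups of order 8 are: {e, r^5, r^10, r^15, s, r^5s, r^10s, r^15s}; {e, r^5, r^10, r^15, rs, r^6s, r^11s, r^16s}; {e, r^5, r^10, r^15, r^2s, r^7s, r^12s, r^17s}; {e, r^5, r^10, r^15, r^3s, r^8s, r^13s, r^18s}; … (5 in all).
So G has 5 subgroups of order 8.

5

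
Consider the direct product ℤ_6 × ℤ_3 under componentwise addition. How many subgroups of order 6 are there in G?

4

|G| = 18 and 6 | 18, so subgroups of order 6 are possible by Lagrange.
The subgroups of order 6 are: {(0,0), (0,1), (0,2), (3,0), (3,1), (3,2)}; {(0,0), (1,0), (2,0), (3,0), (4,0), (5,0)}; {(0,0), (1,1), (2,2), (3,0), (4,1), (5,2)}; {(0,0), (1,2), (2,1), (3,0), (4,2), (5,1)}.
So G has 4 subgroups of order 6.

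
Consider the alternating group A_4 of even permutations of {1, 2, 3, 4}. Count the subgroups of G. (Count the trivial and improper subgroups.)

10

|G| = 12, so by Lagrange every subgroup order divides 12. Divisors: 1, 2, 3, 4, 6, 12.
Subgroups by order — order 1: 1; order 2: 3; order 3: 4; order 4: 1; order 6: 0; order 12: 1.
Total: 1 + 3 + 4 + 1 + 0 + 1 = 10.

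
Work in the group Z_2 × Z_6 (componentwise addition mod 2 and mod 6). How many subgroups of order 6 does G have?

3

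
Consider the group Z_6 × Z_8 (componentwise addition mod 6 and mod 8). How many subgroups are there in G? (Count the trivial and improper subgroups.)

|G| = 48, so by Lagrange every subgroup order divides 48. Divisors: 1, 2, 3, 4, 6, 8, 12, 16, 24, 48.
Subgroups by order — order 1: 1; order 2: 3; order 3: 1; order 4: 3; order 6: 3; order 8: 3; order 12: 3; order 16: 1; order 24: 3; order 48: 1.
Total: 1 + 3 + 1 + 3 + 3 + 3 + 3 + 1 + 3 + 1 = 22.

22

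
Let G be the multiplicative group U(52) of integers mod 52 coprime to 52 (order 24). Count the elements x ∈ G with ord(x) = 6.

6

The elements of order 6 are: 3, 17, 23, 35, 43, 49.
That's 6.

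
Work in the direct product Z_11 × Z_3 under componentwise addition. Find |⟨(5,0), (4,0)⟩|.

11

|⟨(5,0)⟩| = 11 and |⟨(4,0)⟩| = 11, so |H| is a multiple of lcm(11, 11) = 11 and divides |G| = 33.
Closing under the operation: H = {(0,0), (1,0), (2,0), (3,0), (4,0), (5,0), (6,0), (7,0), (8,0), (9,0), (10,0)}, so |H| = 11.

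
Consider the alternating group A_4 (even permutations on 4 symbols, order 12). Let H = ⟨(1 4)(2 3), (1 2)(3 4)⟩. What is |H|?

|⟨(1 4)(2 3)⟩| = 2 and |⟨(1 2)(3 4)⟩| = 2, so |H| is a multiple of lcm(2, 2) = 2 and divides |G| = 12.
Closing under the operation: H = {e, (1 2)(3 4), (1 3)(2 4), (1 4)(2 3)}, so |H| = 4.

4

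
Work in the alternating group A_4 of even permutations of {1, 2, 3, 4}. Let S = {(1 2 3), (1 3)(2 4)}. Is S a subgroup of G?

The identity e ∉ S, so S is not a subgroup.

No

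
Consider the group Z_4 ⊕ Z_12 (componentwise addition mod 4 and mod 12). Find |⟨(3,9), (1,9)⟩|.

|⟨(3,9)⟩| = 4 and |⟨(1,9)⟩| = 4, so |H| is a multiple of lcm(4, 4) = 4 and divides |G| = 48.
Closing under the operation: H = {(0,0), (0,6), (1,3), (1,9), (2,0), (2,6), (3,3), (3,9)}, so |H| = 8.

8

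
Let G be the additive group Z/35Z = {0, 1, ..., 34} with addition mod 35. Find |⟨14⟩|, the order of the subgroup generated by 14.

5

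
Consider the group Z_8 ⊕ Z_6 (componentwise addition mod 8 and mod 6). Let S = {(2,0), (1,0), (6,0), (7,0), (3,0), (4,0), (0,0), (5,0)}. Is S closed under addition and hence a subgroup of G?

|S| = 8 divides |G| = 48, consistent with Lagrange.
S contains the identity, every element's inverse is in S, and S is closed under +: it is a subgroup.
In fact S = ⟨(7,0)⟩.

Yes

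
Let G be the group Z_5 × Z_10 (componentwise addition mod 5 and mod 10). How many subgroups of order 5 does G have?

|G| = 50 and 5 | 50, so subgroups of order 5 are possible by Lagrange.
The subgroups of order 5 are: {(0,0), (0,2), (0,4), (0,6), (0,8)}; {(0,0), (1,0), (2,0), (3,0), (4,0)}; {(0,0), (1,2), (2,4), (3,6), (4,8)}; {(0,0), (1,4), (2,8), (3,2), (4,6)}; … (6 in all).
So G has 6 subgroups of order 5.

6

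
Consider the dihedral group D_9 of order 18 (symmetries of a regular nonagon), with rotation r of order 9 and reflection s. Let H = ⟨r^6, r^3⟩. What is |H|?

|⟨r^6⟩| = 3 and |⟨r^3⟩| = 3, so |H| is a multiple of lcm(3, 3) = 3 and divides |G| = 18.
Closing under the operation: H = {e, r^3, r^6}, so |H| = 3.

3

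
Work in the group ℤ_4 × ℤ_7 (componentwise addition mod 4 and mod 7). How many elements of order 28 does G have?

An element (a,b) has order lcm(ord(a), ord(b)); count pairs with lcm equal to 28.
Enumerating gives 12 such elements.

12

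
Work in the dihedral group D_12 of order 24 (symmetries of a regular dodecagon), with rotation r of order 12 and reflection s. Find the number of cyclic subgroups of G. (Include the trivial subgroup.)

18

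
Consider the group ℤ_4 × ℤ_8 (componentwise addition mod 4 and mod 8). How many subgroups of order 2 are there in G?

3

|G| = 32 and 2 | 32, so subgroups of order 2 are possible by Lagrange.
The subgroups of order 2 are: {(0,0), (0,4)}; {(0,0), (2,0)}; {(0,0), (2,4)}.
So G has 3 subgroups of order 2.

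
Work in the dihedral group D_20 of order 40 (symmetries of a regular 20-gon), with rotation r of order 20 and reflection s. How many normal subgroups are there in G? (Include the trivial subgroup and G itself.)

G has 48 subgroups. Checking conjugation-invariance by order — order 1: 1/1 normal; order 2: 1/21 normal; order 4: 1/11 normal; order 5: 1/1 normal; order 8: 0/5 normal; order 10: 1/5 normal; order 20: 3/3 normal; order 40: 1/1 normal.
Total normal subgroups: 9.

9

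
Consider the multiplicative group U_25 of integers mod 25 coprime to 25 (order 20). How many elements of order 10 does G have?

4

The elements of order 10 are: 4, 9, 14, 19.
That's 4.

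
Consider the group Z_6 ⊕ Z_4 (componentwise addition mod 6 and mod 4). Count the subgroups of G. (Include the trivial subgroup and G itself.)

16

|G| = 24, so by Lagrange every subgroup order divides 24. Divisors: 1, 2, 3, 4, 6, 8, 12, 24.
Subgroups by order — order 1: 1; order 2: 3; order 3: 1; order 4: 3; order 6: 3; order 8: 1; order 12: 3; order 24: 1.
Total: 1 + 3 + 1 + 3 + 3 + 1 + 3 + 1 = 16.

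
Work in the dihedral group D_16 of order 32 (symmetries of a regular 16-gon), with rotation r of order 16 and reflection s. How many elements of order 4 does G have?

2

The elements of order 4 are: r^4, r^12.
That's 2.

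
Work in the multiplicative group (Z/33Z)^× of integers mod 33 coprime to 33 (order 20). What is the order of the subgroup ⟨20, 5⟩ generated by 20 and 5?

|⟨20⟩| = 10 and |⟨5⟩| = 10, so |H| is a multiple of lcm(10, 10) = 10 and divides |G| = 20.
Closing under the operation: H = {1, 4, 5, 14, 16, 20, 23, 25, 26, 31}, so |H| = 10.

10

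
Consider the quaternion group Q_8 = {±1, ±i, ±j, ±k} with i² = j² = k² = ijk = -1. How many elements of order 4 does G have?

The elements of order 4 are: i, -i, j, -j, k, -k.
That's 6.

6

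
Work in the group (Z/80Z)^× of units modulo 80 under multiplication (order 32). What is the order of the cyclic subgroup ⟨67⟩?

Compute successive powers of 67 mod 80: 67, 9, 43, 1; 67^4 ≡ 1 (mod 80).
So |⟨67⟩| = 4.

4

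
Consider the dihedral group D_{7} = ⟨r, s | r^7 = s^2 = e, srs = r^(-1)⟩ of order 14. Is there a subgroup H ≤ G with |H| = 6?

6 does not divide |G| = 14, so by Lagrange no subgroup of order 6 exists.

No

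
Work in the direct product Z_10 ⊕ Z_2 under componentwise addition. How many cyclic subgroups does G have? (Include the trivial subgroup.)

8

A cyclic subgroup of order d is generated by each of its φ(d) elements of order d, so the cyclic subgroups of order d number (#elements of order d)/φ(d).
Cyclic subgroups by order — order 1: 1; order 2: 3; order 5: 1; order 10: 3.
Total: 8.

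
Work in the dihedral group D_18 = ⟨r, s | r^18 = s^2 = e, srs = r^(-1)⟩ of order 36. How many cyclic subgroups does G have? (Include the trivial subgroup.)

Each element a generates a cyclic subgroup ⟨a⟩; distinct elements may generate the same one (a cyclic group of order d has φ(d) generators).
Cyclic subgroups by order — order 1: 1; order 2: 19; order 3: 1; order 6: 1; order 9: 1; order 18: 1.
Total: 24.

24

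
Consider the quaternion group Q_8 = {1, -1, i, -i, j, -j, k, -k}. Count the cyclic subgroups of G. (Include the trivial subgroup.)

5

Each element a generates a cyclic subgroup ⟨a⟩; distinct elements may generate the same one (a cyclic group of order d has φ(d) generators).
Cyclic subgroups by order — order 1: 1; order 2: 1; order 4: 3.
Total: 5.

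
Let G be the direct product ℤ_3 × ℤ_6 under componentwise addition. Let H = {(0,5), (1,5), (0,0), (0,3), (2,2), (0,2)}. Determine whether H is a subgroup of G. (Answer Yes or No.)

(0,2) ∈ H but its inverse (0,4) ∉ H, so H is not a subgroup.

No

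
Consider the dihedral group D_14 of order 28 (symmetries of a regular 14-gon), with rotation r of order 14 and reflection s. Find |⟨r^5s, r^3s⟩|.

|⟨r^5s⟩| = 2 and |⟨r^3s⟩| = 2, so |H| is a multiple of lcm(2, 2) = 2 and divides |G| = 28.
Closing under the operation: H = {e, r^2, r^4, r^6, r^8, r^10, r^12, rs, r^3s, r^5s, r^7s, r^9s, r^11s, r^13s}, so |H| = 14.

14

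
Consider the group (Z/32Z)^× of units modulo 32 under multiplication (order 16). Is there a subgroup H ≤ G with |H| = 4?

4 | 16. A subgroup of order 4 is {1, 15, 17, 31}.

Yes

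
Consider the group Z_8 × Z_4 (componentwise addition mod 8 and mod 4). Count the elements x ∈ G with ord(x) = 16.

0

An element (a,b) has order lcm(ord(a), ord(b)); count pairs with lcm equal to 16.
Enumerating gives 0 such elements.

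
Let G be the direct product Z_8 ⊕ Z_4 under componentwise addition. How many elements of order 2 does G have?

An element (a,b) has order lcm(ord(a), ord(b)); count pairs with lcm equal to 2.
Enumerating gives 3 such elements.

3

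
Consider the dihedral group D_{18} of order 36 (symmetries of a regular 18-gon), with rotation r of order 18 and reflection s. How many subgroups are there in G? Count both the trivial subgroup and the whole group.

|G| = 36, so by Lagrange every subgroup order divides 36. Divisors: 1, 2, 3, 4, 6, 9, 12, 18, 36.
Subgroups by order — order 1: 1; order 2: 19; order 3: 1; order 4: 9; order 6: 7; order 9: 1; order 12: 3; order 18: 3; order 36: 1.
Total: 1 + 19 + 1 + 9 + 7 + 1 + 3 + 3 + 1 = 45.

45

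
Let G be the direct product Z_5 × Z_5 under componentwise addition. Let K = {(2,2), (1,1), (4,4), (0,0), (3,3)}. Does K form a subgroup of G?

Yes

|K| = 5 divides |G| = 25, consistent with Lagrange.
K contains the identity, every element's inverse is in K, and K is closed under +: it is a subgroup.
In fact K = ⟨(4,4)⟩.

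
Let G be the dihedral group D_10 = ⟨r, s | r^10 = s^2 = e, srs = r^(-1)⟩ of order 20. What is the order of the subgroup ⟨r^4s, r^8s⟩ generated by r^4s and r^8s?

10

|⟨r^4s⟩| = 2 and |⟨r^8s⟩| = 2, so |H| is a multiple of lcm(2, 2) = 2 and divides |G| = 20.
Closing under the operation: H = {e, r^2, r^4, r^6, r^8, s, r^2s, r^4s, r^6s, r^8s}, so |H| = 10.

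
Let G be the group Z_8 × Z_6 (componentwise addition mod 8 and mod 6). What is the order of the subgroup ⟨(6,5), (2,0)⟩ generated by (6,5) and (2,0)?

24

|⟨(6,5)⟩| = 12 and |⟨(2,0)⟩| = 4, so |H| is a multiple of lcm(12, 4) = 12 and divides |G| = 48.
Closing under the operation: H = {(0,0), (0,1), (0,2), (0,3), (0,4), (0,5), (2,0), (2,1), (2,2), (2,3), (2,4), (2,5), (4,0), (4,1), (4,2), (4,3), (4,4), (4,5), (6,0), (6,1), (6,2), (6,3), (6,4), (6,5)}, so |H| = 24.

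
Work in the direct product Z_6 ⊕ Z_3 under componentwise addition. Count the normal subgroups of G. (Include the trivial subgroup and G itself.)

12

G is abelian, so every subgroup is normal.
G has 12 subgroups in total, hence 12 normal subgroups.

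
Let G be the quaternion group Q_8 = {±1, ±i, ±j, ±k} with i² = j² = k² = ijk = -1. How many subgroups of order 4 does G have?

3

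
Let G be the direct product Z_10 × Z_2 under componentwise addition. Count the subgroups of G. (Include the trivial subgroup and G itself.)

10

|G| = 20, so by Lagrange every subgroup order divides 20. Divisors: 1, 2, 4, 5, 10, 20.
Subgroups by order — order 1: 1; order 2: 3; order 4: 1; order 5: 1; order 10: 3; order 20: 1.
Total: 1 + 3 + 1 + 1 + 3 + 1 = 10.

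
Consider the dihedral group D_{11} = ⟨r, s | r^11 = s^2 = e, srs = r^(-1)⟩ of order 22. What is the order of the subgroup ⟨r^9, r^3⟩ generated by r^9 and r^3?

11

|⟨r^9⟩| = 11 and |⟨r^3⟩| = 11, so |H| is a multiple of lcm(11, 11) = 11 and divides |G| = 22.
Closing under the operation: H = {e, r, r^2, r^3, r^4, r^5, r^6, r^7, r^8, r^9, r^10}, so |H| = 11.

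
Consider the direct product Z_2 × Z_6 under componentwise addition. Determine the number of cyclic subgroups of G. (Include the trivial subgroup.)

8

Group the elements of G by the cyclic subgroup they generate; each cyclic subgroup of order d accounts for φ(d) elements.
Cyclic subgroups by order — order 1: 1; order 2: 3; order 3: 1; order 6: 3.
Total: 8.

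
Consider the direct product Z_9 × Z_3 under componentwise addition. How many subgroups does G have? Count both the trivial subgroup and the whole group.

|G| = 27, so by Lagrange every subgroup order divides 27. Divisors: 1, 3, 9, 27.
Subgroups by order — order 1: 1; order 3: 4; order 9: 4; order 27: 1.
Total: 1 + 4 + 4 + 1 = 10.

10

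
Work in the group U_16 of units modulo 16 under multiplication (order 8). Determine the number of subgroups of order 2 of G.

3

|G| = 8 and 2 | 8, so subgroups of order 2 are possible by Lagrange.
The subgroups of order 2 are: {1, 15}; {1, 7}; {1, 9}.
So G has 3 subgroups of order 2.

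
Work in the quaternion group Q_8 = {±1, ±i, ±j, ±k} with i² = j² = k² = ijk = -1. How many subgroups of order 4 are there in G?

3

|G| = 8 and 4 | 8, so subgroups of order 4 are possible by Lagrange.
The subgroups of order 4 are: {1, -1, i, -i}; {1, -1, j, -j}; {1, -1, k, -k}.
So G has 3 subgroups of order 4.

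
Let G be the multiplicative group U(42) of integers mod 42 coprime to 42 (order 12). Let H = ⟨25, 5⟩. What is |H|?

6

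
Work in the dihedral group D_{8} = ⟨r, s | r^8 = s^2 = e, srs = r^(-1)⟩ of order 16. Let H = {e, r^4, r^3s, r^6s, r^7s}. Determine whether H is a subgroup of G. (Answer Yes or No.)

No

|H| = 5 does not divide |G| = 16, so by Lagrange H is not a subgroup.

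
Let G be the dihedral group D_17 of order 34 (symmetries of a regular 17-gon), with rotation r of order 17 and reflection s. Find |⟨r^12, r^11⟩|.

17

|⟨r^12⟩| = 17 and |⟨r^11⟩| = 17, so |H| is a multiple of lcm(17, 17) = 17 and divides |G| = 34.
Closing under the operation: H = {e, r, r^2, r^3, r^4, r^5, r^6, r^7, r^8, r^9, r^10, r^11, r^12, r^13, r^14, r^15, r^16}, so |H| = 17.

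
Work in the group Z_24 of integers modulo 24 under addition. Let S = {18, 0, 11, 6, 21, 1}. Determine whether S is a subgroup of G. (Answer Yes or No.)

1 ∈ S but its inverse 23 ∉ S, so S is not a subgroup.

No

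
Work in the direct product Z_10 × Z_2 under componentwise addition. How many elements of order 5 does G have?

An element (a,b) has order lcm(ord(a), ord(b)); count pairs with lcm equal to 5.
Enumerating gives 4 such elements.

4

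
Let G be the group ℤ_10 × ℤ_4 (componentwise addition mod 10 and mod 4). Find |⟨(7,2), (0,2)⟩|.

20

|⟨(7,2)⟩| = 10 and |⟨(0,2)⟩| = 2, so |H| is a multiple of lcm(10, 2) = 10 and divides |G| = 40.
Closing under the operation: H = {(0,0), (0,2), (1,0), (1,2), (2,0), (2,2), (3,0), (3,2), (4,0), (4,2), (5,0), (5,2), (6,0), (6,2), (7,0), (7,2), (8,0), (8,2), (9,0), (9,2)}, so |H| = 20.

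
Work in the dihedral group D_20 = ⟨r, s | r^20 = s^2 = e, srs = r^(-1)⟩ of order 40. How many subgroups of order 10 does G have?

|G| = 40 and 10 | 40, so subgroups of order 10 are possible by Lagrange.
The subgroups of order 10 are: {e, r^2, r^4, r^6, r^8, r^10, r^12, r^14, r^16, r^18}; {e, r^4, r^8, r^12, r^16, r^2s, r^6s, r^10s, r^14s, r^18s}; {e, r^4, r^8, r^12, r^16, r^3s, r^7s, r^11s, r^15s, r^19s}; {e, r^4, r^8, r^12, r^16, s, r^4s, r^8s, r^12s, r^16s}; … (5 in all).
So G has 5 subgroups of order 10.

5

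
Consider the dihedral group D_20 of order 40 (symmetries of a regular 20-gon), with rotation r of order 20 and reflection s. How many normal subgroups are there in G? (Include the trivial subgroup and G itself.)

9

G has 48 subgroups. Checking conjugation-invariance by order — order 1: 1/1 normal; order 2: 1/21 normal; order 4: 1/11 normal; order 5: 1/1 normal; order 8: 0/5 normal; order 10: 1/5 normal; order 20: 3/3 normal; order 40: 1/1 normal.
Total normal subgroups: 9.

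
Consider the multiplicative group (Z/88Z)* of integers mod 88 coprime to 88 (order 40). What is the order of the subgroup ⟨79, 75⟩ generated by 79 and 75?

20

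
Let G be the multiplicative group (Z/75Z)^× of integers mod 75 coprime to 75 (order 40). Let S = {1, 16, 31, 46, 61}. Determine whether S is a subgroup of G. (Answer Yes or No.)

Yes

|S| = 5 divides |G| = 40, consistent with Lagrange.
S contains the identity, every element's inverse is in S, and S is closed under ·: it is a subgroup.
In fact S = ⟨16⟩.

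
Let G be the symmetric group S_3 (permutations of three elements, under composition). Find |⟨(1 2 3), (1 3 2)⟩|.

3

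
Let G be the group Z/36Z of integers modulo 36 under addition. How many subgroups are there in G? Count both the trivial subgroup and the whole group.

A cyclic group of order 36 has exactly one subgroup for each divisor of 36.
Divisors of 36: 1, 2, 3, 4, 6, 9, 12, 18, 36.
So Z/36Z has 9 subgroups.

9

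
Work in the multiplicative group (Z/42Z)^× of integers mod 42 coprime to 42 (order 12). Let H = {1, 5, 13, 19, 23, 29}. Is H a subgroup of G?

19 ∈ H but its inverse 31 ∉ H, so H is not a subgroup.

No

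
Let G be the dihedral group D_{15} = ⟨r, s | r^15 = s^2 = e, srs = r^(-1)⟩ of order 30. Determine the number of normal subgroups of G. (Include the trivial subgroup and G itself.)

5

G has 28 subgroups. Checking conjugation-invariance by order — order 1: 1/1 normal; order 2: 0/15 normal; order 3: 1/1 normal; order 5: 1/1 normal; order 6: 0/5 normal; order 10: 0/3 normal; order 15: 1/1 normal; order 30: 1/1 normal.
Total normal subgroups: 5.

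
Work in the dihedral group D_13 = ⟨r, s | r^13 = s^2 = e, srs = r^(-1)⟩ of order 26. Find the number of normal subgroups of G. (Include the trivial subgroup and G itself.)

3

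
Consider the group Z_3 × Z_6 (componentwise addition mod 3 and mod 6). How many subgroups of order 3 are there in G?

4

|G| = 18 and 3 | 18, so subgroups of order 3 are possible by Lagrange.
The subgroups of order 3 are: {(0,0), (0,2), (0,4)}; {(0,0), (1,0), (2,0)}; {(0,0), (1,2), (2,4)}; {(0,0), (1,4), (2,2)}.
So G has 4 subgroups of order 3.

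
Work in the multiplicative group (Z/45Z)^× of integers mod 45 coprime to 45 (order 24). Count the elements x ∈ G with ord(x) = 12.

8

The elements of order 12 are: 2, 7, 13, 22, 23, 32, 38, 43.
That's 8.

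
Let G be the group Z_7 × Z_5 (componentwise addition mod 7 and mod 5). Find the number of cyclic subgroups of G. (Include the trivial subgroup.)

A cyclic subgroup of order d is generated by each of its φ(d) elements of order d, so the cyclic subgroups of order d number (#elements of order d)/φ(d).
Cyclic subgroups by order — order 1: 1; order 5: 1; order 7: 1; order 35: 1.
Total: 4.

4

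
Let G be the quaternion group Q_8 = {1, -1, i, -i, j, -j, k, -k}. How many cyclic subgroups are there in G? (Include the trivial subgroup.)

Each element a generates a cyclic subgroup ⟨a⟩; distinct elements may generate the same one (a cyclic group of order d has φ(d) generators).
Cyclic subgroups by order — order 1: 1; order 2: 1; order 4: 3.
Total: 5.

5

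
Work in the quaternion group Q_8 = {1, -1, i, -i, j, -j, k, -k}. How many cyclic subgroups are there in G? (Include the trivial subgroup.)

5

Group the elements of G by the cyclic subgroup they generate; each cyclic subgroup of order d accounts for φ(d) elements.
Cyclic subgroups by order — order 1: 1; order 2: 1; order 4: 3.
Total: 5.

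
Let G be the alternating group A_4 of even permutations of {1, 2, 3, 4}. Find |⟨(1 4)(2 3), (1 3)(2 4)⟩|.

|⟨(1 4)(2 3)⟩| = 2 and |⟨(1 3)(2 4)⟩| = 2, so |H| is a multiple of lcm(2, 2) = 2 and divides |G| = 12.
Closing under the operation: H = {e, (1 2)(3 4), (1 3)(2 4), (1 4)(2 3)}, so |H| = 4.

4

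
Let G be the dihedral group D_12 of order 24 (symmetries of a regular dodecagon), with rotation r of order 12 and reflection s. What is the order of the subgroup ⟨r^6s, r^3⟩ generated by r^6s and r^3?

|⟨r^6s⟩| = 2 and |⟨r^3⟩| = 4, so |H| is a multiple of lcm(2, 4) = 4 and divides |G| = 24.
Closing under the operation: H = {e, r^3, r^6, r^9, s, r^3s, r^6s, r^9s}, so |H| = 8.

8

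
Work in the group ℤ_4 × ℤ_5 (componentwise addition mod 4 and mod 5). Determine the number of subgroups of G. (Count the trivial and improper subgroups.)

6

|G| = 20, so by Lagrange every subgroup order divides 20. Divisors: 1, 2, 4, 5, 10, 20.
Subgroups by order — order 1: 1; order 2: 1; order 4: 1; order 5: 1; order 10: 1; order 20: 1.
Total: 1 + 1 + 1 + 1 + 1 + 1 = 6.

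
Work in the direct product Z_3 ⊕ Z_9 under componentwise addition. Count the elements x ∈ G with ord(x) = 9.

18

An element (a,b) has order lcm(ord(a), ord(b)); count pairs with lcm equal to 9.
Enumerating gives 18 such elements.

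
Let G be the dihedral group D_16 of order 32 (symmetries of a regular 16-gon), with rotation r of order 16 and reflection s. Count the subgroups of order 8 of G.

5

|G| = 32 and 8 | 32, so subgroups of order 8 are possible by Lagrange.
The subgroups of order 8 are: {e, r^2, r^4, r^6, r^8, r^10, r^12, r^14}; {e, r^4, r^8, r^12, r^2s, r^6s, r^10s, r^14s}; {e, r^4, r^8, r^12, r^3s, r^7s, r^11s, r^15s}; {e, r^4, r^8, r^12, s, r^4s, r^8s, r^12s}; … (5 in all).
So G has 5 subgroups of order 8.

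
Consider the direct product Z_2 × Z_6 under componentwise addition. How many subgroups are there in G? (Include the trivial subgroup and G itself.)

|G| = 12, so by Lagrange every subgroup order divides 12. Divisors: 1, 2, 3, 4, 6, 12.
Subgroups by order — order 1: 1; order 2: 3; order 3: 1; order 4: 1; order 6: 3; order 12: 1.
Total: 1 + 3 + 1 + 1 + 3 + 1 = 10.

10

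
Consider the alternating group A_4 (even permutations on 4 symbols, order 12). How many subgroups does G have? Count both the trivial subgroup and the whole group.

10

|G| = 12, so by Lagrange every subgroup order divides 12. Divisors: 1, 2, 3, 4, 6, 12.
Subgroups by order — order 1: 1; order 2: 3; order 3: 4; order 4: 1; order 6: 0; order 12: 1.
Total: 1 + 3 + 4 + 1 + 0 + 1 = 10.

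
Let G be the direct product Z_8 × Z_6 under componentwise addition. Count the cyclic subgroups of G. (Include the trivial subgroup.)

16

Each element a generates a cyclic subgroup ⟨a⟩; distinct elements may generate the same one (a cyclic group of order d has φ(d) generators).
Cyclic subgroups by order — order 1: 1; order 2: 3; order 3: 1; order 4: 2; order 6: 3; order 8: 2; order 12: 2; order 24: 2.
Total: 16.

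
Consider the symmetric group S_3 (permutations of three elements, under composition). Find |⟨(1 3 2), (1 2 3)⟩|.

|⟨(1 3 2)⟩| = 3 and |⟨(1 2 3)⟩| = 3, so |H| is a multiple of lcm(3, 3) = 3 and divides |G| = 6.
Closing under the operation: H = {e, (1 2 3), (1 3 2)}, so |H| = 3.

3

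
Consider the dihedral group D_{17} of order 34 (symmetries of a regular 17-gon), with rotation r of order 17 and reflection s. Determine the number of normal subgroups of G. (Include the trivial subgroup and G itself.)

G has 20 subgroups. Checking conjugation-invariance by order — order 1: 1/1 normal; order 2: 0/17 normal; order 17: 1/1 normal; order 34: 1/1 normal.
Total normal subgroups: 3.

3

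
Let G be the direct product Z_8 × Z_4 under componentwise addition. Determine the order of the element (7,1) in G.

8

The order of (7,1) in Z_8 × Z_4 is lcm(ord(7) in Z_8, ord(1) in Z_4).
ord(7) = 8 and ord(1) = 4, so |⟨(7,1)⟩| = lcm(8, 4) = 8.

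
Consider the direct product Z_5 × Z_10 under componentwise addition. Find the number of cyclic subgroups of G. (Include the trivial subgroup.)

14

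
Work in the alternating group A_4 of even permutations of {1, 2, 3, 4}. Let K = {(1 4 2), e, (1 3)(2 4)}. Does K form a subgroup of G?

No

(1 4 2) ∈ K but its inverse (1 2 4) ∉ K, so K is not a subgroup.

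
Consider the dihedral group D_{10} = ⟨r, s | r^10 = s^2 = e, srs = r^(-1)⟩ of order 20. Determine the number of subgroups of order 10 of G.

|G| = 20 and 10 | 20, so subgroups of order 10 are possible by Lagrange.
The subgroups of order 10 are: {e, r, r^2, r^3, r^4, r^5, r^6, r^7, r^8, r^9}; {e, r^2, r^4, r^6, r^8, s, r^2s, r^4s, r^6s, r^8s}; {e, r^2, r^4, r^6, r^8, rs, r^3s, r^5s, r^7s, r^9s}.
So G has 3 subgroups of order 10.

3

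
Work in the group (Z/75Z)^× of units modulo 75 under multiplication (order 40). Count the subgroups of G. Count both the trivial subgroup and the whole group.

16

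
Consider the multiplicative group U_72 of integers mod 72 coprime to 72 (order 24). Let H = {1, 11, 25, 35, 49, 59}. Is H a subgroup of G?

Yes

|H| = 6 divides |G| = 24, consistent with Lagrange.
H contains the identity, every element's inverse is in H, and H is closed under ·: it is a subgroup.
In fact H = ⟨11⟩.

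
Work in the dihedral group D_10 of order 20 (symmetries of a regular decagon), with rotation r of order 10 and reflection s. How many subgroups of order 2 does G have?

11

|G| = 20 and 2 | 20, so subgroups of order 2 are possible by Lagrange.
The subgroups of order 2 are: {e, r^2s}; {e, r^3s}; {e, r^4s}; {e, r^5}; … (11 in all).
So G has 11 subgroups of order 2.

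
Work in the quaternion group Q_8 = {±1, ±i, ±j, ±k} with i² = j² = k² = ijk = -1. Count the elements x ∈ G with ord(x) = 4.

6

The elements of order 4 are: i, -i, j, -j, k, -k.
That's 6.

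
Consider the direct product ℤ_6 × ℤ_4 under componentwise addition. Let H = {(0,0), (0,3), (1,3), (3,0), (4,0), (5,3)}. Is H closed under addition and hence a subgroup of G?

No

(4,0) ∈ H but its inverse (2,0) ∉ H, so H is not a subgroup.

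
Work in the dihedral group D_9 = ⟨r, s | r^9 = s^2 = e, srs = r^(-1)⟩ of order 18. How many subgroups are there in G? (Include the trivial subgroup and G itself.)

16

|G| = 18, so by Lagrange every subgroup order divides 18. Divisors: 1, 2, 3, 6, 9, 18.
Subgroups by order — order 1: 1; order 2: 9; order 3: 1; order 6: 3; order 9: 1; order 18: 1.
Total: 1 + 9 + 1 + 3 + 1 + 1 = 16.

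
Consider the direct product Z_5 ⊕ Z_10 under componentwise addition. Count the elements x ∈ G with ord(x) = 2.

An element (a,b) has order lcm(ord(a), ord(b)); count pairs with lcm equal to 2.
Enumerating gives 1 such elements.

1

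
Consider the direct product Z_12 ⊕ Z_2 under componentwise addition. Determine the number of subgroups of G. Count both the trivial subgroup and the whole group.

|G| = 24, so by Lagrange every subgroup order divides 24. Divisors: 1, 2, 3, 4, 6, 8, 12, 24.
Subgroups by order — order 1: 1; order 2: 3; order 3: 1; order 4: 3; order 6: 3; order 8: 1; order 12: 3; order 24: 1.
Total: 1 + 3 + 1 + 3 + 3 + 1 + 3 + 1 = 16.

16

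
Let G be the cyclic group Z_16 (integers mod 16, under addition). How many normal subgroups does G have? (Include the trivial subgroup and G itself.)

G is abelian, so every subgroup is normal.
G has 5 subgroups in total, hence 5 normal subgroups.

5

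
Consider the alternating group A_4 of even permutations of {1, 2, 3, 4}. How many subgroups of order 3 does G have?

4

|G| = 12 and 3 | 12, so subgroups of order 3 are possible by Lagrange.
The subgroups of order 3 are: {e, (1 2 3), (1 3 2)}; {e, (1 2 4), (1 4 2)}; {e, (1 3 4), (1 4 3)}; {e, (2 3 4), (2 4 3)}.
So G has 4 subgroups of order 3.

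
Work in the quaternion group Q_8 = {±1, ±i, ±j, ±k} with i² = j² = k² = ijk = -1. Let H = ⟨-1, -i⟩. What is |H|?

|⟨-1⟩| = 2 and |⟨-i⟩| = 4, so |H| is a multiple of lcm(2, 4) = 4 and divides |G| = 8.
Closing under the operation: H = {1, -1, i, -i}, so |H| = 4.

4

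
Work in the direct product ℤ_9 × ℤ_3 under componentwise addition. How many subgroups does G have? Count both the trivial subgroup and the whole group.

|G| = 27, so by Lagrange every subgroup order divides 27. Divisors: 1, 3, 9, 27.
Subgroups by order — order 1: 1; order 3: 4; order 9: 4; order 27: 1.
Total: 1 + 4 + 4 + 1 = 10.

10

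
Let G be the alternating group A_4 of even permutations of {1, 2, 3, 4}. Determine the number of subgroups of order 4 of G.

|G| = 12 and 4 | 12, so subgroups of order 4 are possible by Lagrange.
The subgroups of order 4 are: {e, (1 2)(3 4), (1 3)(2 4), (1 4)(2 3)}.
So G has 1 subgroup of order 4.

1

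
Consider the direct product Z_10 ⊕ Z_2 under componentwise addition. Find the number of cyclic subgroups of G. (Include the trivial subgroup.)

A cyclic subgroup of order d is generated by each of its φ(d) elements of order d, so the cyclic subgroups of order d number (#elements of order d)/φ(d).
Cyclic subgroups by order — order 1: 1; order 2: 3; order 5: 1; order 10: 3.
Total: 8.

8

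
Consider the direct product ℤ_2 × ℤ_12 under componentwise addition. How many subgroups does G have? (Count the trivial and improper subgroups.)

|G| = 24, so by Lagrange every subgroup order divides 24. Divisors: 1, 2, 3, 4, 6, 8, 12, 24.
Subgroups by order — order 1: 1; order 2: 3; order 3: 1; order 4: 3; order 6: 3; order 8: 1; order 12: 3; order 24: 1.
Total: 1 + 3 + 1 + 3 + 3 + 1 + 3 + 1 = 16.

16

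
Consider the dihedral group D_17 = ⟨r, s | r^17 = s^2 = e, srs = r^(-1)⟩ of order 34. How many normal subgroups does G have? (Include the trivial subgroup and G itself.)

G has 20 subgroups. Checking conjugation-invariance by order — order 1: 1/1 normal; order 2: 0/17 normal; order 17: 1/1 normal; order 34: 1/1 normal.
Total normal subgroups: 3.

3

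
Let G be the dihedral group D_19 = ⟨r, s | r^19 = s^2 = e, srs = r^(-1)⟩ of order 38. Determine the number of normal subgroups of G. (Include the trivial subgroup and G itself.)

3

G has 22 subgroups. Checking conjugation-invariance by order — order 1: 1/1 normal; order 2: 0/19 normal; order 19: 1/1 normal; order 38: 1/1 normal.
Total normal subgroups: 3.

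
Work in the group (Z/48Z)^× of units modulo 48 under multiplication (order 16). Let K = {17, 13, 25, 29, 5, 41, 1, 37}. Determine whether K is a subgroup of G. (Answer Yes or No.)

|K| = 8 divides |G| = 16, consistent with Lagrange.
K contains the identity, every element's inverse is in K, and K is closed under ·: it is a subgroup.

Yes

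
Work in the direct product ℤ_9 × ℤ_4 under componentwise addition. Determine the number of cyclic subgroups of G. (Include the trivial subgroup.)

9

A cyclic subgroup of order d is generated by each of its φ(d) elements of order d, so the cyclic subgroups of order d number (#elements of order d)/φ(d).
Cyclic subgroups by order — order 1: 1; order 2: 1; order 3: 1; order 4: 1; order 6: 1; order 9: 1; order 12: 1; order 18: 1; order 36: 1.
Total: 9.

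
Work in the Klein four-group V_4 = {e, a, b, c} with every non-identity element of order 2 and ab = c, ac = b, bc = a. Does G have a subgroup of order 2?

Yes

2 | 4. A subgroup of order 2 is {e, a}.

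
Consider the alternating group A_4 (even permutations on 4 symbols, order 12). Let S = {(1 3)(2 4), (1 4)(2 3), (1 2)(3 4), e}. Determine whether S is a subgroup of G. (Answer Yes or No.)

|S| = 4 divides |G| = 12, consistent with Lagrange.
S contains the identity, every element's inverse is in S, and S is closed under ∘: it is a subgroup.

Yes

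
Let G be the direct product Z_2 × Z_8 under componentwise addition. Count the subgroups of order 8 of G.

|G| = 16 and 8 | 16, so subgroups of order 8 are possible by Lagrange.
The subgroups of order 8 are: {(0,0), (0,1), (0,2), (0,3), (0,4), (0,5), (0,6), (0,7)}; {(0,0), (0,2), (0,4), (0,6), (1,0), (1,2), (1,4), (1,6)}; {(0,0), (0,2), (0,4), (0,6), (1,1), (1,3), (1,5), (1,7)}.
So G has 3 subgroups of order 8.

3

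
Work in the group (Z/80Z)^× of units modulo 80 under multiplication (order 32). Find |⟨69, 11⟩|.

|⟨69⟩| = 4 and |⟨11⟩| = 4, so |H| is a multiple of lcm(4, 4) = 4 and divides |G| = 32.
Closing under the operation: H = {1, 11, 29, 39, 41, 51, 69, 79}, so |H| = 8.

8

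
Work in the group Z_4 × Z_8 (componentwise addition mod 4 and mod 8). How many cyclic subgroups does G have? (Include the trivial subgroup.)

A cyclic subgroup of order d is generated by each of its φ(d) elements of order d, so the cyclic subgroups of order d number (#elements of order d)/φ(d).
Cyclic subgroups by order — order 1: 1; order 2: 3; order 4: 6; order 8: 4.
Total: 14.

14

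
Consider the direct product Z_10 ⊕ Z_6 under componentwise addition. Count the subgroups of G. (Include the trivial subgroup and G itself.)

|G| = 60, so by Lagrange every subgroup order divides 60. Divisors: 1, 2, 3, 4, 5, 6, 10, 12, 15, 20, 30, 60.
Subgroups by order — order 1: 1; order 2: 3; order 3: 1; order 4: 1; order 5: 1; order 6: 3; order 10: 3; order 12: 1; order 15: 1; order 20: 1; order 30: 3; order 60: 1.
Total: 1 + 3 + 1 + 1 + 1 + 3 + 3 + 1 + 1 + 1 + 3 + 1 = 20.

20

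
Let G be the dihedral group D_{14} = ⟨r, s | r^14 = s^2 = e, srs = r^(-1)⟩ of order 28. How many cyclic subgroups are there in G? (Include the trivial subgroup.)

A cyclic subgroup of order d is generated by each of its φ(d) elements of order d, so the cyclic subgroups of order d number (#elements of order d)/φ(d).
Cyclic subgroups by order — order 1: 1; order 2: 15; order 7: 1; order 14: 1.
Total: 18.

18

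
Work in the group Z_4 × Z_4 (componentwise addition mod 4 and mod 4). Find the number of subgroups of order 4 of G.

7

|G| = 16 and 4 | 16, so subgroups of order 4 are possible by Lagrange.
The subgroups of order 4 are: {(0,0), (0,1), (0,2), (0,3)}; {(0,0), (0,2), (2,0), (2,2)}; {(0,0), (0,2), (2,1), (2,3)}; {(0,0), (1,0), (2,0), (3,0)}; … (7 in all).
So G has 7 subgroups of order 4.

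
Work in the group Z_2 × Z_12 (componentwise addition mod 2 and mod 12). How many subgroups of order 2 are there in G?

|G| = 24 and 2 | 24, so subgroups of order 2 are possible by Lagrange.
The subgroups of order 2 are: {(0,0), (0,6)}; {(0,0), (1,0)}; {(0,0), (1,6)}.
So G has 3 subgroups of order 2.

3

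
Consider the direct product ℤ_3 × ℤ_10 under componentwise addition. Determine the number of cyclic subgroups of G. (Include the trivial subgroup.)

8

Group the elements of G by the cyclic subgroup they generate; each cyclic subgroup of order d accounts for φ(d) elements.
Cyclic subgroups by order — order 1: 1; order 2: 1; order 3: 1; order 5: 1; order 6: 1; order 10: 1; order 15: 1; order 30: 1.
Total: 8.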